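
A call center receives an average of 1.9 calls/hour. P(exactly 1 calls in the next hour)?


Poisson(λ=1.9): P(X=1) = e^(-λ)×λ^k/k!
= e^(-1.9) × 1.9^1 / 1!
≈ 0.1495686192 × 1.9 / 1 ≈ 0.284180

P(X=1) ≈ 0.284180 ≈ 28.42%


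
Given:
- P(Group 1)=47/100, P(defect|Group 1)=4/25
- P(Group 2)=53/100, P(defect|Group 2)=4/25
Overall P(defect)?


P(B) = Σ P(B|Aᵢ)×P(Aᵢ)
  4/25×47/100 = 47/625
  4/25×53/100 = 53/625
Sum = 4/25

P(defect) = 4/25 ≈ 16.00%


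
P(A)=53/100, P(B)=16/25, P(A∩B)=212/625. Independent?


P(A)×P(B) = 212/625
P(A∩B) = 212/625
Equal ✓ → Independent

Yes, independent


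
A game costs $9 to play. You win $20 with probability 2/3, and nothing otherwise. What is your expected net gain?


E[gain] = (20-9)×2/3 + (-9)×1/3
= 22/3 - 3 = 13/3

Expected net gain = $13/3 ≈ $4.33


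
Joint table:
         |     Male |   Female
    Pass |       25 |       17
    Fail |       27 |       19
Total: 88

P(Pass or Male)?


P(Pass∨Male) = P(Pass) + P(Male) - P(Pass∧Male)
= (42 + 52 - 25)/88 = 69/88

P = 69/88 ≈ 78.41%


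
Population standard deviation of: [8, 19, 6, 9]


Mean = 42/4 = 21/2
  (8-21/2)²=25/4
  (19-21/2)²=289/4
  (6-21/2)²=81/4
  (9-21/2)²=9/4
Σ(x-μ)² = 101
σ² = 101/4

σ = √(101/4) ≈ 5.0249


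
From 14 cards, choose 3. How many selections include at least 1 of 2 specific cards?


Complement: C(14,3) - C(12,3) = 364 - 220 = 144

144


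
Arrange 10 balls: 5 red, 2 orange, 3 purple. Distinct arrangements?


10!/(5!×2!×3!) = 2520

2520


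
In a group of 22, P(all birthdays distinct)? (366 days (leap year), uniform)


P(all different) = Π(366-i)/366 for i=0..21
= (366/366)×(365/366)×...×(345/366)
= 0.525249

P ≈ 0.5252 ≈ 52.52%


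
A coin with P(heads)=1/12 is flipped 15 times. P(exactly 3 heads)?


Binomial: P(X=3) = C(15,3)×p^3×(1-p)^12
= 455 × 1/1728 × 3138428376721/8916100448256 = 1427984911408055/15407021574586368

P(X=3) = 1427984911408055/15407021574586368 ≈ 9.27%


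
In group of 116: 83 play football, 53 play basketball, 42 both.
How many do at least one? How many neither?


|A∪B| = 83+53-42 = 94
Neither = 116-94 = 22

At least one: 94; Neither: 22


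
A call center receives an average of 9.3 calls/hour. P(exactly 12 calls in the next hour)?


Poisson(λ=9.3): P(X=12) = e^(-λ)×λ^k/k!
= e^(-9.3) × 9.3^12 / 12!
≈ 9.142423148e-05 × 418596297479 / 479001600 ≈ 0.079895

P(X=12) ≈ 0.079895 ≈ 7.99%


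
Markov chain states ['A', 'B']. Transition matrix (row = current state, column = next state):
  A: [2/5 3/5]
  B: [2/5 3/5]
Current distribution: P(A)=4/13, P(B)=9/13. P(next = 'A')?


P(next=A) = Σᵢ P(now=i)×P(i→A)
= 4/13×2/5 + 9/13×2/5
= 8/65 + 18/65 = 2/5

P = 2/5 ≈ 0.4000


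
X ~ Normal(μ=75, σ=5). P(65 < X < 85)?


z₁=(65-75)/5=-2.0, z₂=(85-75)/5=2.0
P = Φ(2.0) - Φ(-2.0) = 0.977250 - 0.022750 = 0.954500 ≈ 0.9545

P(65 < X < 85) ≈ 0.9545


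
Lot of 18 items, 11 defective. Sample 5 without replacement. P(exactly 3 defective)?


Hypergeometric: C(11,3)×C(7,2)/C(18,5)
= 165×21/8568 = 55/136

P(X=3) = 55/136 ≈ 40.44%


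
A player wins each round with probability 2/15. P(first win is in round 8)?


Geometric: P(X=8) = (1-p)^(k-1)×p = (13/15)^7×2/15 = 125497034/2562890625

P(X=8) = 125497034/2562890625 ≈ 4.90%


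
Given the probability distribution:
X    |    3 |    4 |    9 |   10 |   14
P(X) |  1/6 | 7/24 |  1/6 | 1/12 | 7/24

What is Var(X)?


E[X] = 97/12
E[X²] = 511/6
Var(X) = E[X²] - (E[X])² = 511/6 - 9409/144 = 2855/144

Var(X) = 2855/144 ≈ 19.8264


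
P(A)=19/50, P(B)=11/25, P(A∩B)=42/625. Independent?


P(A)×P(B) = 209/1250
P(A∩B) = 42/625
Not equal → NOT independent

No, not independent


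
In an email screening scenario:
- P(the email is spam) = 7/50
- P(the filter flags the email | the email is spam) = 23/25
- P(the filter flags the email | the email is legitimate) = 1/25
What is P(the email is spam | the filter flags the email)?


Using Bayes' theorem:
P(A|B) = P(B|A)·P(A) / P(B)

P(the filter flags the email) = 23/25 × 7/50 + 1/25 × 43/50
= 161/1250 + 43/1250 = 102/625

P(the email is spam|the filter flags the email) = (161/1250) / (102/625) = 161/204

P(the email is spam|the filter flags the email) = 161/204 ≈ 78.92%


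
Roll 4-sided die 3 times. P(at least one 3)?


P(no 3)^3 = (3/4)^3 = 27/64
P(≥1) = 1 - 27/64 = 37/64

P = 37/64 ≈ 57.81%


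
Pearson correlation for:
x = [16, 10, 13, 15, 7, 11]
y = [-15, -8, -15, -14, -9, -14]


n=6, Σx=72, Σy=-75, Σxy=-942, Σx²=920, Σy²=987
r = (6×(-942) - 72×(-75))/√((6×920 - 72²)(6×987 - (-75)²))
= -252/√(336×297) = -252/√99792 ≈ -252/315.8987 ≈ -0.7977

r ≈ -0.7977


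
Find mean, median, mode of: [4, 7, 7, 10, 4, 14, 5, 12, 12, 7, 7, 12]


Sorted: [4, 4, 5, 7, 7, 7, 7, 10, 12, 12, 12, 14]
Mean = 101/12
Median = 7
Freq: {4: 2, 7: 4, 10: 1, 14: 1, 5: 1, 12: 3}
Mode: [7]

Mean=101/12, Median=7, Mode=7


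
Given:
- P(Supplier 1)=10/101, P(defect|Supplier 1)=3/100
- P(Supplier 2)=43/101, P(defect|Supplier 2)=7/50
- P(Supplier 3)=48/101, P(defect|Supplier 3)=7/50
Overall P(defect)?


P(B) = Σ P(B|Aᵢ)×P(Aᵢ)
  3/100×10/101 = 3/1010
  7/50×43/101 = 301/5050
  7/50×48/101 = 168/2525
Sum = 326/2525

P(defect) = 326/2525 ≈ 12.91%


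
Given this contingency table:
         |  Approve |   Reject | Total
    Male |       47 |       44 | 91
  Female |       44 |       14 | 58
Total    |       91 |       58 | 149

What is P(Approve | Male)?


P(Approve | Male) = 47/(47+44) = 47/91

P(Approve|Male) = 47/91 ≈ 51.65%


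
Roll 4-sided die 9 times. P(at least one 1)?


P(no 1)^9 = (3/4)^9 = 19683/262144
P(≥1) = 1 - 19683/262144 = 242461/262144

P = 242461/262144 ≈ 92.49%


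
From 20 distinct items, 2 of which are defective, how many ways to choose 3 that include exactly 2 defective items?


Choose 2 of the 2 defective items and 1 of the other 18 items:
C(2,2)×C(18,1) = 1×18 = 18

18


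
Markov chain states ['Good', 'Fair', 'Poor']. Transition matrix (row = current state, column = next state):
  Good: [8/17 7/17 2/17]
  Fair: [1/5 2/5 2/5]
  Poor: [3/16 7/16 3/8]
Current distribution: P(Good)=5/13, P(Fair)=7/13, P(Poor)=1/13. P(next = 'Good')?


P(next=Good) = Σᵢ P(now=i)×P(i→Good)
= 5/13×8/17 + 7/13×1/5 + 1/13×3/16
= 40/221 + 7/65 + 3/208 = 5359/17680

P = 5359/17680 ≈ 0.3031


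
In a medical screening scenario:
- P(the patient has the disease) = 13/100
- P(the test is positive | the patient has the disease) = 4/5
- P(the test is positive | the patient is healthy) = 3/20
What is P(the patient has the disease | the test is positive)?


Using Bayes' theorem:
P(A|B) = P(B|A)·P(A) / P(B)

P(the test is positive) = 4/5 × 13/100 + 3/20 × 87/100
= 13/125 + 261/2000 = 469/2000

P(the patient has the disease|the test is positive) = (13/125) / (469/2000) = 208/469

P(the patient has the disease|the test is positive) = 208/469 ≈ 44.35%


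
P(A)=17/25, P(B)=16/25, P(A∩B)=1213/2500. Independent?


P(A)×P(B) = 272/625
P(A∩B) = 1213/2500
Not equal → NOT independent

No, not independent


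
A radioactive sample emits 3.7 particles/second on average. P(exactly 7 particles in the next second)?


Poisson(λ=3.7): P(X=7) = e^(-λ)×λ^k/k!
= e^(-3.7) × 3.7^7 / 7!
≈ 0.02472352647 × 9493.1877133 / 5040 ≈ 0.046568

P(X=7) ≈ 0.046568 ≈ 4.66%


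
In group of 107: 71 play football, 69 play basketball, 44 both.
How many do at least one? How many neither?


|A∪B| = 71+69-44 = 96
Neither = 107-96 = 11

At least one: 96; Neither: 11


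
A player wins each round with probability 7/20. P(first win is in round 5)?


Geometric: P(X=5) = (1-p)^(k-1)×p = (13/20)^4×7/20 = 199927/3200000

P(X=5) = 199927/3200000 ≈ 6.25%


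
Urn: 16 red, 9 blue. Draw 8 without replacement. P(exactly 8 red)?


Hypergeometric: C(16,8)×C(9,0)/C(25,8)
= 12870×1/1081575 = 26/2185

P(X=8) = 26/2185 ≈ 1.19%


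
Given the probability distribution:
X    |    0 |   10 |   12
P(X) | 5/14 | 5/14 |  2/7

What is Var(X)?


E[X] = 7
E[X²] = 538/7
Var(X) = E[X²] - (E[X])² = 538/7 - 49 = 195/7

Var(X) = 195/7 ≈ 27.8571


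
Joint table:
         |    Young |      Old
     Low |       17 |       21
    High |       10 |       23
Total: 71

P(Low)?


P(Low) = (17+21)/71 = 38/71

P(Low) = 38/71 ≈ 53.52%


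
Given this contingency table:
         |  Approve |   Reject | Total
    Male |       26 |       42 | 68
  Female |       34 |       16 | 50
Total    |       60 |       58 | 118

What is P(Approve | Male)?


P(Approve | Male) = 26/(26+42) = 26/68 = 13/34

P(Approve|Male) = 13/34 ≈ 38.24%


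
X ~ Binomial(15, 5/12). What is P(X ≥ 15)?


P(X ≥ 15) = Σ P(X=i) for i=15..15
P(X=15) = 30517578125/15407021574586368
Sum = 30517578125/15407021574586368

P(X ≥ 15) = 30517578125/15407021574586368 ≈ 0.00%


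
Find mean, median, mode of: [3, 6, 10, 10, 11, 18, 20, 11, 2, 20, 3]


Sorted: [2, 3, 3, 6, 10, 10, 11, 11, 18, 20, 20]
Mean = 114/11
Median = 10
Freq: {3: 2, 6: 1, 10: 2, 11: 2, 18: 1, 20: 2, 2: 1}
Mode: [3, 10, 11, 20]

Mean=114/11, Median=10, Mode=[3, 10, 11, 20]


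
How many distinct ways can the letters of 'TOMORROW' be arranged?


Letters: 8, freq: {'T': 1, 'O': 3, 'M': 1, 'R': 2, 'W': 1}
8!/(1!×3!×1!×2!×1!) = 40320/12 = 3360

3360


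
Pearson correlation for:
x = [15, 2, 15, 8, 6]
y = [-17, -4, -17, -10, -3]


n=5, Σx=46, Σy=-51, Σxy=-616, Σx²=554, Σy²=703
r = (5×(-616) - 46×(-51))/√((5×554 - 46²)(5×703 - (-51)²))
= -734/√(654×914) = -734/√597756 ≈ -734/773.1468 ≈ -0.9494

r ≈ -0.9494


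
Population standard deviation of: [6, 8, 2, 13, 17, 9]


Mean = 55/6
  (6-55/6)²=361/36
  (8-55/6)²=49/36
  (2-55/6)²=1849/36
  (13-55/6)²=529/36
  (17-55/6)²=2209/36
  (9-55/6)²=1/36
Σ(x-μ)² = 833/6
σ² = (833/6)/6 = 833/36

σ = √(833/36) ≈ 4.8103


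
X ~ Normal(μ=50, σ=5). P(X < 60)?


z = (60-50)/5 = 2.0
P(Z < 2.0) = 0.9772

P(X < 60) ≈ 0.9772


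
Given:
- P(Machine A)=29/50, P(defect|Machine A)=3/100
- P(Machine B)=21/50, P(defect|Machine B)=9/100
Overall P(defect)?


P(B) = Σ P(B|Aᵢ)×P(Aᵢ)
  3/100×29/50 = 87/5000
  9/100×21/50 = 189/5000
Sum = 69/1250

P(defect) = 69/1250 ≈ 5.52%


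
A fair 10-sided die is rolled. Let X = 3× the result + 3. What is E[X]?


E[die] = (1+10)/2 = 11/2
E[X] = 3×11/2 + 3 = 39/2

E[X] = 39/2


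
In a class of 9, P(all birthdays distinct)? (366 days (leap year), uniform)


P(all different) = Π(366-i)/366 for i=0..8
= (366/366)×(365/366)×...×(358/366)
= 0.905624

P ≈ 0.9056 ≈ 90.56%


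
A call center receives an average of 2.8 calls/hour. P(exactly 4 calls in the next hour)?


Poisson(λ=2.8): P(X=4) = e^(-λ)×λ^k/k!
= e^(-2.8) × 2.8^4 / 4!
≈ 0.06081006263 × 61.4656 / 24 ≈ 0.155739

P(X=4) ≈ 0.155739 ≈ 15.57%


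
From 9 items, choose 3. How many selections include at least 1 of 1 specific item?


Complement: C(9,3) - C(8,3) = 84 - 56 = 28

28


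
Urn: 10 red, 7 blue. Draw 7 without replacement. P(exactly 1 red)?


Hypergeometric: C(10,1)×C(7,6)/C(17,7)
= 10×7/19448 = 35/9724

P(X=1) = 35/9724 ≈ 0.36%


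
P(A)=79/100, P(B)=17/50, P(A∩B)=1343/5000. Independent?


P(A)×P(B) = 1343/5000
P(A∩B) = 1343/5000
Equal ✓ → Independent

Yes, independent


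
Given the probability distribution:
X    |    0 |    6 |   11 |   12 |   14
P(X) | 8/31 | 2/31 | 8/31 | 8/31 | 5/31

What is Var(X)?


E[X] = 266/31
E[X²] = 3172/31
Var(X) = E[X²] - (E[X])² = 3172/31 - 70756/961 = 27576/961

Var(X) = 27576/961 ≈ 28.6951


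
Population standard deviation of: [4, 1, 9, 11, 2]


Mean = 27/5
  (4-27/5)²=49/25
  (1-27/5)²=484/25
  (9-27/5)²=324/25
  (11-27/5)²=784/25
  (2-27/5)²=289/25
Σ(x-μ)² = 386/5
σ² = (386/5)/5 = 386/25

σ = √(386/25) ≈ 3.9294


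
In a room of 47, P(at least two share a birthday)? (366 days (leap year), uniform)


P(all different) = Π(366-i)/366 for i=0..46
= 0.045628
P(match) = 1 - 0.045628 = 0.954372

P ≈ 0.9544 ≈ 95.44%


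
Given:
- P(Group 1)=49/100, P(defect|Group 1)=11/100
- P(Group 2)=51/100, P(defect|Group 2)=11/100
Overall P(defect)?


P(B) = Σ P(B|Aᵢ)×P(Aᵢ)
  11/100×49/100 = 539/10000
  11/100×51/100 = 561/10000
Sum = 11/100

P(defect) = 11/100 ≈ 11.00%


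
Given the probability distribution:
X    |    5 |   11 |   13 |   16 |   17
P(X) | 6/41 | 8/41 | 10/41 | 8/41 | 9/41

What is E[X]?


E[X] = Σ x·P(X=x)
= (5)×(6/41) + (11)×(8/41) + (13)×(10/41) + (16)×(8/41) + (17)×(9/41)
= 529/41

E[X] = 529/41


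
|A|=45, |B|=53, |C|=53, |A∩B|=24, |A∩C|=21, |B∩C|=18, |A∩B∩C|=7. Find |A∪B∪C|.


|A∪B∪C| = 45+53+53-24-21-18+7 = 95

|A∪B∪C| = 95


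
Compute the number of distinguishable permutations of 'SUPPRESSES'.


Letters: 10, freq: {'S': 4, 'U': 1, 'P': 2, 'R': 1, 'E': 2}
10!/(4!×1!×2!×1!×2!) = 3628800/96 = 37800

37800


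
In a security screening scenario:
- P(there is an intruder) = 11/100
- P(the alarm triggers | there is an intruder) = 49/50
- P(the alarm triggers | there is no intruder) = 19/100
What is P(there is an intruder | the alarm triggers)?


Using Bayes' theorem:
P(A|B) = P(B|A)·P(A) / P(B)

P(the alarm triggers) = 49/50 × 11/100 + 19/100 × 89/100
= 539/5000 + 1691/10000 = 2769/10000

P(there is an intruder|the alarm triggers) = (539/5000) / (2769/10000) = 1078/2769

P(there is an intruder|the alarm triggers) = 1078/2769 ≈ 38.93%


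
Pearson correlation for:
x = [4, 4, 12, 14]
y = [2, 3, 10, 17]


n=4, Σx=34, Σy=32, Σxy=378, Σx²=372, Σy²=402
r = (4×378 - 34×32)/√((4×372 - 34²)(4×402 - 32²))
= 424/√(332×584) = 424/√193888 ≈ 424/440.3272 ≈ 0.9629

r ≈ 0.9629


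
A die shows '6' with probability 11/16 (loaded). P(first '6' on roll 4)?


Geometric: P(X=4) = (1-p)^(k-1)×p = (5/16)^3×11/16 = 1375/65536

P(X=4) = 1375/65536 ≈ 2.10%


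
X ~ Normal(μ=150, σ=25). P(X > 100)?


z = (100-150)/25 = -2.0
P(X > 100) = 1 - P(Z ≤ -2.0) = 1 - 0.0228 = 0.9772

P(X > 100) ≈ 0.9772


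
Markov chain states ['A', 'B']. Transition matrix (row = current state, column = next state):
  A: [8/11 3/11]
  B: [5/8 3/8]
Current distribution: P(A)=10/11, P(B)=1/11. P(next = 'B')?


P(next=B) = Σᵢ P(now=i)×P(i→B)
= 10/11×3/11 + 1/11×3/8
= 30/121 + 3/88 = 273/968

P = 273/968 ≈ 0.2820


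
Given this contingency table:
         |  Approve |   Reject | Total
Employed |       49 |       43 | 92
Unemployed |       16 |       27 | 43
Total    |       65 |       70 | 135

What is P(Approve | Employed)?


P(Approve | Employed) = 49/(49+43) = 49/92

P(Approve|Employed) = 49/92 ≈ 53.26%


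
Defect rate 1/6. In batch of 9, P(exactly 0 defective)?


Binomial: P(X=0) = C(9,0)×p^0×(1-p)^9
= 1 × 1 × 1953125/10077696 = 1953125/10077696

P(X=0) = 1953125/10077696 ≈ 19.38%


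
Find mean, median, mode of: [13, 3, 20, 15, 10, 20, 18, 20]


Sorted: [3, 10, 13, 15, 18, 20, 20, 20]
Mean = 119/8
Median = 33/2
Freq: {13: 1, 3: 1, 20: 3, 15: 1, 10: 1, 18: 1}
Mode: [20]

Mean=119/8, Median=33/2, Mode=20


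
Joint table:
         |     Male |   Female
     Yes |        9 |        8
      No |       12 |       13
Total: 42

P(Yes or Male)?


P(Yes∨Male) = P(Yes) + P(Male) - P(Yes∧Male)
= (17 + 21 - 9)/42 = 29/42

P = 29/42 ≈ 69.05%


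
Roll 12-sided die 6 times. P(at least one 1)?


P(no 1)^6 = (11/12)^6 = 1771561/2985984
P(≥1) = 1 - 1771561/2985984 = 1214423/2985984

P = 1214423/2985984 ≈ 40.67%


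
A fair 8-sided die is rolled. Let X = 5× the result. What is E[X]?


E[die] = (1+8)/2 = 9/2
E[X] = 5 × 9/2 = 45/2

E[X] = 45/2


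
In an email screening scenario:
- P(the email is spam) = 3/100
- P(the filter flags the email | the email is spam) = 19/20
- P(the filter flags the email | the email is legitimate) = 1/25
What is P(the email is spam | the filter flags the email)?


Using Bayes' theorem:
P(A|B) = P(B|A)·P(A) / P(B)

P(the filter flags the email) = 19/20 × 3/100 + 1/25 × 97/100
= 57/2000 + 97/2500 = 673/10000

P(the email is spam|the filter flags the email) = (57/2000) / (673/10000) = 285/673

P(the email is spam|the filter flags the email) = 285/673 ≈ 42.35%


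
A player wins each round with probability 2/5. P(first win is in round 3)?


Geometric: P(X=3) = (1-p)^(k-1)×p = (3/5)^2×2/5 = 18/125

P(X=3) = 18/125 ≈ 14.40%


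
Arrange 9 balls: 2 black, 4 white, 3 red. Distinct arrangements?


9!/(2!×4!×3!) = 1260

1260


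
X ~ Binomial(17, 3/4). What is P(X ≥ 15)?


P(X ≥ 15) = Σ P(X=i) for i=15..17
P(X=15) = 243931419/2147483648
P(X=16) = 731794257/17179869184
P(X=17) = 129140163/17179869184
Sum = 703096443/4294967296

P(X ≥ 15) = 703096443/4294967296 ≈ 16.37%


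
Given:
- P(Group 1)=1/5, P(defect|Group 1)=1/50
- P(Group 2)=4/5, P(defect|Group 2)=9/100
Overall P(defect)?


P(B) = Σ P(B|Aᵢ)×P(Aᵢ)
  1/50×1/5 = 1/250
  9/100×4/5 = 9/125
Sum = 19/250

P(defect) = 19/250 ≈ 7.60%


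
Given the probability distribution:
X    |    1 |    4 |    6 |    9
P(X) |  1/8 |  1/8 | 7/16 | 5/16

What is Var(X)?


E[X] = 97/16
E[X²] = 691/16
Var(X) = E[X²] - (E[X])² = 691/16 - 9409/256 = 1647/256

Var(X) = 1647/256 ≈ 6.4336


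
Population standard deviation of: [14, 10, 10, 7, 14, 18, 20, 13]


Mean = 106/8 = 53/4
  (14-53/4)²=9/16
  (10-53/4)²=169/16
  (10-53/4)²=169/16
  (7-53/4)²=625/16
  (14-53/4)²=9/16
  (18-53/4)²=361/16
  (20-53/4)²=729/16
  (13-53/4)²=1/16
Σ(x-μ)² = 259/2
σ² = (259/2)/8 = 259/16

σ = √(259/16) ≈ 4.0234


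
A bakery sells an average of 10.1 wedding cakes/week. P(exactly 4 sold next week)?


Poisson(λ=10.1): P(X=4) = e^(-λ)×λ^k/k!
= e^(-10.1) × 10.1^4 / 4!
≈ 4.107955523e-05 × 10406.0401 / 24 ≈ 0.017811

P(X=4) ≈ 0.017811 ≈ 1.78%


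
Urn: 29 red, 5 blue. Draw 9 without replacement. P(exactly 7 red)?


Hypergeometric: C(29,7)×C(5,2)/C(34,9)
= 1560780×10/52451256 = 1725/5797

P(X=7) = 1725/5797 ≈ 29.76%


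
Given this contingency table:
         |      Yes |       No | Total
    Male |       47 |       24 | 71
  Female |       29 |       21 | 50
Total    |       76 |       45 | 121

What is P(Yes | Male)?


P(Yes | Male) = 47/(47+24) = 47/71

P(Yes|Male) = 47/71 ≈ 66.20%


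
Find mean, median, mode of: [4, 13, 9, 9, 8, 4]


Sorted: [4, 4, 8, 9, 9, 13]
Mean = 47/6
Median = 17/2
Freq: {4: 2, 13: 1, 9: 2, 8: 1}
Mode: [4, 9]

Mean=47/6, Median=17/2, Mode=[4, 9]


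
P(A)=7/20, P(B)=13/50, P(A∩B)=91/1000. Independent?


P(A)×P(B) = 91/1000
P(A∩B) = 91/1000
Equal ✓ → Independent

Yes, independent


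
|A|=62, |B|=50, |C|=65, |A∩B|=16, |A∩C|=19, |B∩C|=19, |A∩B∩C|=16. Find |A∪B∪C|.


|A∪B∪C| = 62+50+65-16-19-19+16 = 139

|A∪B∪C| = 139


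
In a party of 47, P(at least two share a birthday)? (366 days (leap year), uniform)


P(all different) = Π(366-i)/366 for i=0..46
= 0.045628
P(match) = 1 - 0.045628 = 0.954372

P ≈ 0.9544 ≈ 95.44%


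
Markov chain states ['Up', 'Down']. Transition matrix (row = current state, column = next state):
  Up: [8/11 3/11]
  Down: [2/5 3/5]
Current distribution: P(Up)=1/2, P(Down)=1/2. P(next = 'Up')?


P(next=Up) = Σᵢ P(now=i)×P(i→Up)
= 1/2×8/11 + 1/2×2/5
= 4/11 + 1/5 = 31/55

P = 31/55 ≈ 0.5636


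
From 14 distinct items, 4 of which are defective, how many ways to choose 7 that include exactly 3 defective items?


Choose 3 of the 4 defective items and 4 of the other 10 items:
C(4,3)×C(10,4) = 4×210 = 840

840


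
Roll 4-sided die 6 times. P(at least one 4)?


P(no 4)^6 = (3/4)^6 = 729/4096
P(≥1) = 1 - 729/4096 = 3367/4096

P = 3367/4096 ≈ 82.20%


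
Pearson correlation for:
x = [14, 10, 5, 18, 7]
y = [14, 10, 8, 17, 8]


n=5, Σx=54, Σy=57, Σxy=698, Σx²=694, Σy²=713
r = (5×698 - 54×57)/√((5×694 - 54²)(5×713 - 57²))
= 412/√(554×316) = 412/√175064 ≈ 412/418.4065 ≈ 0.9847

r ≈ 0.9847


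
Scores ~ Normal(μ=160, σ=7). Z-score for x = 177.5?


z = (x - μ)/σ = (177.5 - 160)/7 = 2.5

z = 2.5


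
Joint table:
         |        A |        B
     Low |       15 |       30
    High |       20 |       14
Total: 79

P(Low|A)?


P(Low|A) = 15/(15+20) = 15/35 = 3/7

P = 3/7 ≈ 42.86%


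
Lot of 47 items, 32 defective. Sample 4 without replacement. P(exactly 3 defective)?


Hypergeometric: C(32,3)×C(15,1)/C(47,4)
= 4960×15/178365 = 4960/11891

P(X=3) = 4960/11891 ≈ 41.71%


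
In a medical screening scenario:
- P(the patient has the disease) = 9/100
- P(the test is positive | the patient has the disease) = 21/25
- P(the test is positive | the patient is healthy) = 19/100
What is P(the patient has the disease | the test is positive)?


Using Bayes' theorem:
P(A|B) = P(B|A)·P(A) / P(B)

P(the test is positive) = 21/25 × 9/100 + 19/100 × 91/100
= 189/2500 + 1729/10000 = 497/2000

P(the patient has the disease|the test is positive) = (189/2500) / (497/2000) = 108/355

P(the patient has the disease|the test is positive) = 108/355 ≈ 30.42%


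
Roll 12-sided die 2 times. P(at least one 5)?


P(no 5)^2 = (11/12)^2 = 121/144
P(≥1) = 1 - 121/144 = 23/144

P = 23/144 ≈ 15.97%


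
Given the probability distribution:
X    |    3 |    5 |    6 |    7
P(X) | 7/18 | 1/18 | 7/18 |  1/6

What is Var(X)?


E[X] = 89/18
E[X²] = 487/18
Var(X) = E[X²] - (E[X])² = 487/18 - 7921/324 = 845/324

Var(X) = 845/324 ≈ 2.6080


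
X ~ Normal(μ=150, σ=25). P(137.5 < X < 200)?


z₁=(137.5-150)/25=-0.5, z₂=(200-150)/25=2.0
P = Φ(2.0) - Φ(-0.5) = 0.977250 - 0.308538 = 0.668712 ≈ 0.6687

P(137.5 < X < 200) ≈ 0.6687


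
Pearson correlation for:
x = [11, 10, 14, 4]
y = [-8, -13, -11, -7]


n=4, Σx=39, Σy=-39, Σxy=-400, Σx²=433, Σy²=403
r = (4×(-400) - 39×(-39))/√((4×433 - 39²)(4×403 - (-39)²))
= -79/√(211×91) = -79/√19201 ≈ -79/138.5677 ≈ -0.5701

r ≈ -0.5701


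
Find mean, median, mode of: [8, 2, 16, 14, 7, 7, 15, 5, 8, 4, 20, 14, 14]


Sorted: [2, 4, 5, 7, 7, 8, 8, 14, 14, 14, 15, 16, 20]
Mean = 134/13
Median = 8
Freq: {8: 2, 2: 1, 16: 1, 14: 3, 7: 2, 15: 1, 5: 1, 4: 1, 20: 1}
Mode: [14]

Mean=134/13, Median=8, Mode=14


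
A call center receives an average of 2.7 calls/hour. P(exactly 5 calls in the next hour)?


Poisson(λ=2.7): P(X=5) = e^(-λ)×λ^k/k!
= e^(-2.7) × 2.7^5 / 5!
≈ 0.06720551274 × 143.48907 / 120 ≈ 0.080360

P(X=5) ≈ 0.080360 ≈ 8.04%


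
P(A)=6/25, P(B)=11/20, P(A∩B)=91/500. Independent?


P(A)×P(B) = 33/250
P(A∩B) = 91/500
Not equal → NOT independent

No, not independent


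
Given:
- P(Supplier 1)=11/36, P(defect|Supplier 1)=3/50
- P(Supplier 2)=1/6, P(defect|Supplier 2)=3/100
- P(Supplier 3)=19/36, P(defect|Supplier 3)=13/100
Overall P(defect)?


P(B) = Σ P(B|Aᵢ)×P(Aᵢ)
  3/50×11/36 = 11/600
  3/100×1/6 = 1/200
  13/100×19/36 = 247/3600
Sum = 331/3600

P(defect) = 331/3600 ≈ 9.19%


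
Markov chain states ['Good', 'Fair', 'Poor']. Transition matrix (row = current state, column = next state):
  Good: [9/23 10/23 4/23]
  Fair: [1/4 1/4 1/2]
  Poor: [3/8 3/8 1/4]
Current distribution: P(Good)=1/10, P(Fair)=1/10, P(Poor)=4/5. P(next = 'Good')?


P(next=Good) = Σᵢ P(now=i)×P(i→Good)
= 1/10×9/23 + 1/10×1/4 + 4/5×3/8
= 9/230 + 1/40 + 3/10 = 67/184

P = 67/184 ≈ 0.3641


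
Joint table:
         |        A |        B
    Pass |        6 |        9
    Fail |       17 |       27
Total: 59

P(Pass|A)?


P(Pass|A) = 6/(6+17) = 6/23

P = 6/23 ≈ 26.09%


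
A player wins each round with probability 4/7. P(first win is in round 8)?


Geometric: P(X=8) = (1-p)^(k-1)×p = (3/7)^7×4/7 = 8748/5764801

P(X=8) = 8748/5764801 ≈ 0.15%


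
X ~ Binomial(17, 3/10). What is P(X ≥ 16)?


P(X ≥ 16) = Σ P(X=i) for i=16..17
P(X=16) = 5122559799/100000000000000000
P(X=17) = 129140163/100000000000000000
Sum = 2625849981/50000000000000000

P(X ≥ 16) = 2625849981/50000000000000000 ≈ 0.00%


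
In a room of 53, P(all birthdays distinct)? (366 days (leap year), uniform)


P(all different) = Π(366-i)/366 for i=0..52
= (366/366)×(365/366)×...×(314/366)
= 0.019079

P ≈ 0.0191 ≈ 1.91%


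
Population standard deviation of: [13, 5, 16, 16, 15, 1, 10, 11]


Mean = 87/8
  (13-87/8)²=289/64
  (5-87/8)²=2209/64
  (16-87/8)²=1681/64
  (16-87/8)²=1681/64
  (15-87/8)²=1089/64
  (1-87/8)²=6241/64
  (10-87/8)²=49/64
  (11-87/8)²=1/64
Σ(x-μ)² = 1655/8
σ² = (1655/8)/8 = 1655/64

σ = √(1655/64) ≈ 5.0852


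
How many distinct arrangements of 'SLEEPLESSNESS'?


Letters: 13, freq: {'S': 5, 'L': 2, 'E': 4, 'P': 1, 'N': 1}
13!/(5!×2!×4!×1!×1!) = 6227020800/5760 = 1081080

1081080


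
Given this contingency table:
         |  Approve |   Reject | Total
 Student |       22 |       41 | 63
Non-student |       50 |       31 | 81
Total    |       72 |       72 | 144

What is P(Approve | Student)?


P(Approve | Student) = 22/(22+41) = 22/63

P(Approve|Student) = 22/63 ≈ 34.92%


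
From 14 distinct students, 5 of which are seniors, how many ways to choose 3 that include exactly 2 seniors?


Choose 2 of the 5 seniors and 1 of the other 9 students:
C(5,2)×C(9,1) = 10×9 = 90

90


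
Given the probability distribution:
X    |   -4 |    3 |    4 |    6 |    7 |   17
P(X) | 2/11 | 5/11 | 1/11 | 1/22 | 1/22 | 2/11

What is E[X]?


E[X] = Σ x·P(X=x)
= (-4)×(2/11) + (3)×(5/11) + (4)×(1/11) + (6)×(1/22) + (7)×(1/22) + (17)×(2/11)
= 103/22

E[X] = 103/22


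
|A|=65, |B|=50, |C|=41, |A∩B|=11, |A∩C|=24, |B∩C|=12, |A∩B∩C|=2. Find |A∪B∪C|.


|A∪B∪C| = 65+50+41-11-24-12+2 = 111

|A∪B∪C| = 111


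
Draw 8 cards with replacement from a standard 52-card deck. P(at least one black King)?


P(not a black King) = 50/52 = 25/26
P(none in 8 draws) = (25/26)^8 = 152587890625/208827064576
P(≥1 black King) = 1 - 152587890625/208827064576 = 56239173951/208827064576

P = 56239173951/208827064576 ≈ 26.93%


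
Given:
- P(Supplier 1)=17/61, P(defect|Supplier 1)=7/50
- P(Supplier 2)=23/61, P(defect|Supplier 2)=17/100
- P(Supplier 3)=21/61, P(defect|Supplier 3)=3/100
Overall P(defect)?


P(B) = Σ P(B|Aᵢ)×P(Aᵢ)
  7/50×17/61 = 119/3050
  17/100×23/61 = 391/6100
  3/100×21/61 = 63/6100
Sum = 173/1525

P(defect) = 173/1525 ≈ 11.34%


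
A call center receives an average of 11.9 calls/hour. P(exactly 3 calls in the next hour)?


Poisson(λ=11.9): P(X=3) = e^(-λ)×λ^k/k!
= e^(-11.9) × 11.9^3 / 3!
≈ 6.790404807e-06 × 1685.159 / 6 ≈ 0.001907

P(X=3) ≈ 0.001907 ≈ 0.19%


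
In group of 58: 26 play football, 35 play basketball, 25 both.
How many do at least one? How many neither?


|A∪B| = 26+35-25 = 36
Neither = 58-36 = 22

At least one: 36; Neither: 22


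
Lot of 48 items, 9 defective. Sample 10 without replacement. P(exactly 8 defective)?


Hypergeometric: C(9,8)×C(39,2)/C(48,10)
= 9×741/6540715896 = 171/167710664

P(X=8) = 171/167710664 ≈ 0.00%


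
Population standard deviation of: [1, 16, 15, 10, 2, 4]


Mean = 48/6 = 8
  (1-8)²=49
  (16-8)²=64
  (15-8)²=49
  (10-8)²=4
  (2-8)²=36
  (4-8)²=16
Σ(x-μ)² = 218
σ² = 218/6 = 109/3

σ = √(109/3) ≈ 6.0277


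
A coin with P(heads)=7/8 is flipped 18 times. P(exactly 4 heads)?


Binomial: P(X=4) = C(18,4)×p^4×(1-p)^14
= 3060 × 2401/4096 × 1/4398046511104 = 1836765/4503599627370496

P(X=4) = 1836765/4503599627370496 ≈ 0.00%


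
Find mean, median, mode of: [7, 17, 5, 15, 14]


Sorted: [5, 7, 14, 15, 17]
Mean = 58/5
Median = 14
Freq: {7: 1, 17: 1, 5: 1, 15: 1, 14: 1}
Mode: No mode

Mean=58/5, Median=14, Mode=No mode


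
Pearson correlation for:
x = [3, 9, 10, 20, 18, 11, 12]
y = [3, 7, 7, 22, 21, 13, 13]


n=7, Σx=83, Σy=86, Σxy=1259, Σx²=1179, Σy²=1370
r = (7×1259 - 83×86)/√((7×1179 - 83²)(7×1370 - 86²))
= 1675/√(1364×2194) = 1675/√2992616 ≈ 1675/1729.9179 ≈ 0.9683

r ≈ 0.9683


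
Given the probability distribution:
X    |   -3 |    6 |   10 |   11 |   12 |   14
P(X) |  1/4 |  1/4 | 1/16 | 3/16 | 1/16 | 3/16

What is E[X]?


E[X] = Σ x·P(X=x)
= (-3)×(1/4) + (6)×(1/4) + (10)×(1/16) + (11)×(3/16) + (12)×(1/16) + (14)×(3/16)
= 109/16

E[X] = 109/16


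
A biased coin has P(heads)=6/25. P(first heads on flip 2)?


Geometric: P(X=2) = (1-p)^(k-1)×p = (19/25)^1×6/25 = 114/625

P(X=2) = 114/625 ≈ 18.24%


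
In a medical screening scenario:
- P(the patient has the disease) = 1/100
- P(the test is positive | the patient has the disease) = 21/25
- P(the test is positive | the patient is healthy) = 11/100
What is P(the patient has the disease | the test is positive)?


Using Bayes' theorem:
P(A|B) = P(B|A)·P(A) / P(B)

P(the test is positive) = 21/25 × 1/100 + 11/100 × 99/100
= 21/2500 + 1089/10000 = 1173/10000

P(the patient has the disease|the test is positive) = (21/2500) / (1173/10000) = 28/391

P(the patient has the disease|the test is positive) = 28/391 ≈ 7.16%


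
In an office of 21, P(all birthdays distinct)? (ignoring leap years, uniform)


P(all different) = Π(365-i)/365 for i=0..20
= (365/365)×(364/365)×...×(345/365)
= 0.556312

P ≈ 0.5563 ≈ 55.63%


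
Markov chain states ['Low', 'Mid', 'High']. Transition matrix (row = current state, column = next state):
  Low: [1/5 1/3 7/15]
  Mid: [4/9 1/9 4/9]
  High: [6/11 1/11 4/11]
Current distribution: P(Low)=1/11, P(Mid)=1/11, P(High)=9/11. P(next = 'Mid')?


P(next=Mid) = Σᵢ P(now=i)×P(i→Mid)
= 1/11×1/3 + 1/11×1/9 + 9/11×1/11
= 1/33 + 1/99 + 9/121 = 125/1089

P = 125/1089 ≈ 0.1148


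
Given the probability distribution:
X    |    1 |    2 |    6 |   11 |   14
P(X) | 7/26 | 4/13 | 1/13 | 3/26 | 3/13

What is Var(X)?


E[X] = 76/13
E[X²] = 825/13
Var(X) = E[X²] - (E[X])² = 825/13 - 5776/169 = 4949/169

Var(X) = 4949/169 ≈ 29.2840


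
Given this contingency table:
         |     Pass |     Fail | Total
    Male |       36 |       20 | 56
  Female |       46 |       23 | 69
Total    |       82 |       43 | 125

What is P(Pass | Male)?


P(Pass | Male) = 36/(36+20) = 36/56 = 9/14

P(Pass|Male) = 9/14 ≈ 64.29%


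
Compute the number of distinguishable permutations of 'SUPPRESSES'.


Letters: 10, freq: {'S': 4, 'U': 1, 'P': 2, 'R': 1, 'E': 2}
10!/(4!×1!×2!×1!×2!) = 3628800/96 = 37800

37800


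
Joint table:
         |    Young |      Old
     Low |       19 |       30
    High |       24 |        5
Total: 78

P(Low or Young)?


P(Low∨Young) = P(Low) + P(Young) - P(Low∧Young)
= (49 + 43 - 19)/78 = 73/78

P = 73/78 ≈ 93.59%


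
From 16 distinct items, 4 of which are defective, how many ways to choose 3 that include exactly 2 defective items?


Choose 2 of the 4 defective items and 1 of the other 12 items:
C(4,2)×C(12,1) = 6×12 = 72

72


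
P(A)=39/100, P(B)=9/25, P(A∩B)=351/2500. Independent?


P(A)×P(B) = 351/2500
P(A∩B) = 351/2500
Equal ✓ → Independent

Yes, independent


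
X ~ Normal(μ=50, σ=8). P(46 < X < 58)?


z₁=(46-50)/8=-0.5, z₂=(58-50)/8=1.0
P = Φ(1.0) - Φ(-0.5) = 0.841345 - 0.308538 = 0.532807 ≈ 0.5328

P(46 < X < 58) ≈ 0.5328


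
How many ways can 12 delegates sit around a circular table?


Circular arrangements of 12 distinct objects: fix one position to break rotational symmetry.
(n-1)! = 11! = 39916800

39916800


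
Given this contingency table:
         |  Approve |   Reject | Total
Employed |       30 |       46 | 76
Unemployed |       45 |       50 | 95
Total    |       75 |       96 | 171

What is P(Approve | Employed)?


P(Approve | Employed) = 30/(30+46) = 30/76 = 15/38

P(Approve|Employed) = 15/38 ≈ 39.47%


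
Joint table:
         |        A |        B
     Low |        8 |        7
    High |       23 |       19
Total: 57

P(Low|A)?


P(Low|A) = 8/(8+23) = 8/31

P = 8/31 ≈ 25.81%


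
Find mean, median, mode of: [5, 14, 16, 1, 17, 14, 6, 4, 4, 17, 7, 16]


Sorted: [1, 4, 4, 5, 6, 7, 14, 14, 16, 16, 17, 17]
Mean = 121/12
Median = 21/2
Freq: {5: 1, 14: 2, 16: 2, 1: 1, 17: 2, 6: 1, 4: 2, 7: 1}
Mode: [4, 14, 16, 17]

Mean=121/12, Median=21/2, Mode=[4, 14, 16, 17]


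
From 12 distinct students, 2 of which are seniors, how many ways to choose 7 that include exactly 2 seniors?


Choose 2 of the 2 seniors and 5 of the other 10 students:
C(2,2)×C(10,5) = 1×252 = 252

252


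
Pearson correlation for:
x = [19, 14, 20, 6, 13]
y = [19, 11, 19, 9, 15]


n=5, Σx=72, Σy=73, Σxy=1144, Σx²=1162, Σy²=1149
r = (5×1144 - 72×73)/√((5×1162 - 72²)(5×1149 - 73²))
= 464/√(626×416) = 464/√260416 ≈ 464/510.3097 ≈ 0.9093

r ≈ 0.9093


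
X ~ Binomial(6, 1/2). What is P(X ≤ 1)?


P(X ≤ 1) = Σ P(X=i) for i=0..1
P(X=0) = 1/64
P(X=1) = 3/32
Sum = 7/64

P(X ≤ 1) = 7/64 ≈ 10.94%


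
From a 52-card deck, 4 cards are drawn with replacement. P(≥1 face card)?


P(not a face card) = 40/52 = 10/13
P(none in 4 draws) = (10/13)^4 = 10000/28561
P(≥1 face card) = 1 - 10000/28561 = 18561/28561

P = 18561/28561 ≈ 64.99%


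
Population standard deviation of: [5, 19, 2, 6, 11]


Mean = 43/5
  (5-43/5)²=324/25
  (19-43/5)²=2704/25
  (2-43/5)²=1089/25
  (6-43/5)²=169/25
  (11-43/5)²=144/25
Σ(x-μ)² = 886/5
σ² = (886/5)/5 = 886/25

σ = √(886/25) ≈ 5.9532


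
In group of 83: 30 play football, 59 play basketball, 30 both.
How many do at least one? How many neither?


|A∪B| = 30+59-30 = 59
Neither = 83-59 = 24

At least one: 59; Neither: 24


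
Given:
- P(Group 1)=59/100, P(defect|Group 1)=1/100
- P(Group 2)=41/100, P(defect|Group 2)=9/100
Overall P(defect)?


P(B) = Σ P(B|Aᵢ)×P(Aᵢ)
  1/100×59/100 = 59/10000
  9/100×41/100 = 369/10000
Sum = 107/2500

P(defect) = 107/2500 ≈ 4.28%


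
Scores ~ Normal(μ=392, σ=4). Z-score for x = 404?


z = (x - μ)/σ = (404 - 392)/4 = 3.0

z = 3.0


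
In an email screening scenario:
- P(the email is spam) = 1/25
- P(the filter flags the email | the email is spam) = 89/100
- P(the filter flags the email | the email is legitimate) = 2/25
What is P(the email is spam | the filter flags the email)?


Using Bayes' theorem:
P(A|B) = P(B|A)·P(A) / P(B)

P(the filter flags the email) = 89/100 × 1/25 + 2/25 × 24/25
= 89/2500 + 48/625 = 281/2500

P(the email is spam|the filter flags the email) = (89/2500) / (281/2500) = 89/281

P(the email is spam|the filter flags the email) = 89/281 ≈ 31.67%


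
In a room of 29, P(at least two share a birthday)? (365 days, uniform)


P(all different) = Π(365-i)/365 for i=0..28
= 0.319031
P(match) = 1 - 0.319031 = 0.680969

P ≈ 0.6810 ≈ 68.10%


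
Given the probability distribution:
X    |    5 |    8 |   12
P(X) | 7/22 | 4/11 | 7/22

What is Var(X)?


E[X] = 183/22
E[X²] = 1695/22
Var(X) = E[X²] - (E[X])² = 1695/22 - 33489/484 = 3801/484

Var(X) = 3801/484 ≈ 7.8533


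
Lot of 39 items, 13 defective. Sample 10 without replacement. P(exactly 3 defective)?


Hypergeometric: C(13,3)×C(26,7)/C(39,10)
= 286×657800/635745396 = 328900/1111443

P(X=3) = 328900/1111443 ≈ 29.59%


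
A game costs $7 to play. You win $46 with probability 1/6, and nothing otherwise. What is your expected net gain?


E[gain] = (46-7)×1/6 + (-7)×5/6
= 13/2 - 35/6 = 2/3

Expected net gain = $2/3 ≈ $0.67


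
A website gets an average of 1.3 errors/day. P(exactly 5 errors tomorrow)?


Poisson(λ=1.3): P(X=5) = e^(-λ)×λ^k/k!
= e^(-1.3) × 1.3^5 / 5!
≈ 0.272531793 × 3.71293 / 120 ≈ 0.008432

P(X=5) ≈ 0.008432 ≈ 0.84%


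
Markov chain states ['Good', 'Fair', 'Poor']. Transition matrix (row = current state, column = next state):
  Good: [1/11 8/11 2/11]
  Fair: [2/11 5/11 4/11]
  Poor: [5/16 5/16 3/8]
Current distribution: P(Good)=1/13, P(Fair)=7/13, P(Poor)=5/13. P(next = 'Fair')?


P(next=Fair) = Σᵢ P(now=i)×P(i→Fair)
= 1/13×8/11 + 7/13×5/11 + 5/13×5/16
= 8/143 + 35/143 + 25/208 = 963/2288

P = 963/2288 ≈ 0.4209


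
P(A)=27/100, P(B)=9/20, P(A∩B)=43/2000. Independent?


P(A)×P(B) = 243/2000
P(A∩B) = 43/2000
Not equal → NOT independent

No, not independent


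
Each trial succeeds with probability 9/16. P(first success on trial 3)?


Geometric: P(X=3) = (1-p)^(k-1)×p = (7/16)^2×9/16 = 441/4096

P(X=3) = 441/4096 ≈ 10.77%


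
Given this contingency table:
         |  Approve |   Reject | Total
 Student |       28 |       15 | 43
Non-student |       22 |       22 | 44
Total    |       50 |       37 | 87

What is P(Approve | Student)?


P(Approve | Student) = 28/(28+15) = 28/43

P(Approve|Student) = 28/43 ≈ 65.12%


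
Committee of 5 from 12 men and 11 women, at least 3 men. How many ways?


Count by #men:
  3M,2W: C(12,3)×C(11,2)=12100
  4M,1W: C(12,4)×C(11,1)=5445
  5M,0W: C(12,5)×C(11,0)=792
Total = 18337

18337


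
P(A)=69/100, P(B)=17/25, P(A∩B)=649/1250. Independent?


P(A)×P(B) = 1173/2500
P(A∩B) = 649/1250
Not equal → NOT independent

No, not independent


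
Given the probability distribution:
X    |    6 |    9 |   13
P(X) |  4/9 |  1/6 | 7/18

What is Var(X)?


E[X] = 83/9
E[X²] = 857/9
Var(X) = E[X²] - (E[X])² = 857/9 - 6889/81 = 824/81

Var(X) = 824/81 ≈ 10.1728


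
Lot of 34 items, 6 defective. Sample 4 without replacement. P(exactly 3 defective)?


Hypergeometric: C(6,3)×C(28,1)/C(34,4)
= 20×28/46376 = 70/5797

P(X=3) = 70/5797 ≈ 1.21%


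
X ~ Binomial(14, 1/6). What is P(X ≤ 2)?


P(X ≤ 2) = Σ P(X=i) for i=0..2
P(X=0) = 6103515625/78364164096
P(X=1) = 8544921875/39182082048
P(X=2) = 22216796875/78364164096
Sum = 7568359375/13060694016

P(X ≤ 2) = 7568359375/13060694016 ≈ 57.95%


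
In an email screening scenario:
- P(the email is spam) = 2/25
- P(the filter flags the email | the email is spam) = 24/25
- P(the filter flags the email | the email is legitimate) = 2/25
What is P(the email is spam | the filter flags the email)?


Using Bayes' theorem:
P(A|B) = P(B|A)·P(A) / P(B)

P(the filter flags the email) = 24/25 × 2/25 + 2/25 × 23/25
= 48/625 + 46/625 = 94/625

P(the email is spam|the filter flags the email) = (48/625) / (94/625) = 24/47

P(the email is spam|the filter flags the email) = 24/47 ≈ 51.06%


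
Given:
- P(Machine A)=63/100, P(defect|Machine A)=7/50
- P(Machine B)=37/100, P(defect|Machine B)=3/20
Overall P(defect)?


P(B) = Σ P(B|Aᵢ)×P(Aᵢ)
  7/50×63/100 = 441/5000
  3/20×37/100 = 111/2000
Sum = 1437/10000

P(defect) = 1437/10000 ≈ 14.37%


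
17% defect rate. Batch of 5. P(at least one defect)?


P(all good) = (83/100)^5 = 3939040643/10000000000
P(≥1 defect) = 6060959357/10000000000

P = 6060959357/10000000000 ≈ 60.61%


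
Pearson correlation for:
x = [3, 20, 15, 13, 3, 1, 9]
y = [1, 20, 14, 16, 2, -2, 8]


n=7, Σx=64, Σy=59, Σxy=897, Σx²=894, Σy²=925
r = (7×897 - 64×59)/√((7×894 - 64²)(7×925 - 59²))
= 2503/√(2162×2994) = 2503/√6473028 ≈ 2503/2544.2146 ≈ 0.9838

r ≈ 0.9838


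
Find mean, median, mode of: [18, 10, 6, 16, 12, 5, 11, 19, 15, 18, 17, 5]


Sorted: [5, 5, 6, 10, 11, 12, 15, 16, 17, 18, 18, 19]
Mean = 152/12 = 38/3
Median = 27/2
Freq: {18: 2, 10: 1, 6: 1, 16: 1, 12: 1, 5: 2, 11: 1, 19: 1, 15: 1, 17: 1}
Mode: [5, 18]

Mean=38/3, Median=27/2, Mode=[5, 18]


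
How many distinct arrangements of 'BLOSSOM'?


Letters: 7, freq: {'B': 1, 'L': 1, 'O': 2, 'S': 2, 'M': 1}
7!/(1!×1!×2!×2!×1!) = 5040/4 = 1260

1260


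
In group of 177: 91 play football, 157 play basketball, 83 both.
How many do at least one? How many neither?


|A∪B| = 91+157-83 = 165
Neither = 177-165 = 12

At least one: 165; Neither: 12
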